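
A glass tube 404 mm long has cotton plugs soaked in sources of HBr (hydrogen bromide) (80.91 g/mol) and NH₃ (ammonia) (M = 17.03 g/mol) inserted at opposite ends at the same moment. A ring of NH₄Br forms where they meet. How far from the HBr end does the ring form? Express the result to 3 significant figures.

127 mm

The fronts meet when d_HBr + d_NH₃ = L with d_HBr/d_NH₃ = √(M_NH₃/M_HBr) (Graham's law). Here √(M_NH₃/M_HBr) = √(17.03/80.91) = 0.4588.
With d_HBr + d_NH₃ = 404 mm, d_NH₃ = 404/(1 + 0.4588) = 276.9 mm.
d_HBr = 404 − 276.9 = 127 mm.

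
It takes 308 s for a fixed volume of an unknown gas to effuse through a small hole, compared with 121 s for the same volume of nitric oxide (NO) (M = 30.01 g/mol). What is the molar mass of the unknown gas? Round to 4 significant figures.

From Graham's law, t_X/t_NO = √(M_X/M_NO).
308/121 = 2.545 = √(M_X/30.01)
M_X = 30.01 × 2.545² = 30.01 × 6.479 = 194.4 g/mol

194.4 g/mol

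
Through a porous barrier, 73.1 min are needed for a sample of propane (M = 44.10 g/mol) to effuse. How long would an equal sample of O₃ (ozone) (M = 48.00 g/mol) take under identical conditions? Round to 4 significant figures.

By Graham's law, t_O₃/t_C₃H₈ = √(M_O₃/M_C₃H₈) = √(48.00/44.10) = √1.088 = 1.043.
So the time for O₃ is 73.1 × 1.043 = 76.26 min.

76.26 min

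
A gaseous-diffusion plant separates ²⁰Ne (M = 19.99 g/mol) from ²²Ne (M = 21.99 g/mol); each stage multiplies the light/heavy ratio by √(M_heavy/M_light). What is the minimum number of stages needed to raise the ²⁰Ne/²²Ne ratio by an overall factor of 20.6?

With α = √(21.99/19.99) per stage, ln α = ½ ln(1.10005) = 0.04768.
Need α^N ≥ 20.6 ⇒ N ≥ ln(20.6) / ln α = 3.025 / 0.04768 = 63.45.
Minimum whole number of stages: N = 64.

64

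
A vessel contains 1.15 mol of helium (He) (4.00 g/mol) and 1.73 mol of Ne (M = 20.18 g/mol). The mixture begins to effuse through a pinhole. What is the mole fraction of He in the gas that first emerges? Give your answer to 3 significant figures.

Effusion rate of each component ∝ n_i/√M_i (partial pressure × 1/√M).
So x_He in the escaping gas = (n_He/√M_He) / Σ(n_i/√M_i)
= (1.15/√4.00) / (1.15/√4.00 + 1.73/√20.18) = 0.5750/(0.5750 + 0.3851) = 0.599.

0.599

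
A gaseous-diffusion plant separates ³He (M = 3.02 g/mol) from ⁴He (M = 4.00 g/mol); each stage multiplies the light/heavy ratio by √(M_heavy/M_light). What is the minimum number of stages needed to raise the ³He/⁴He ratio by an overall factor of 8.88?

16

With α = √(4.00/3.02) per stage, ln α = ½ ln(1.32450) = 0.1405.
Need α^N ≥ 8.88 ⇒ N ≥ ln(8.88) / ln α = 2.184 / 0.1405 = 15.54.
Minimum whole number of stages: N = 16.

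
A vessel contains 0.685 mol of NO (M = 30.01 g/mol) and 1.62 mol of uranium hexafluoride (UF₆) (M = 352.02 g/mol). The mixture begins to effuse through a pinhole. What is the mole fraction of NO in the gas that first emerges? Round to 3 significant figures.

0.592

Rate_i ∝ x_i/√M_i (Graham's law weighted by mole fraction), so the effusate composition follows n_i/√M_i.
So x_NO in the escaping gas = (n_NO/√M_NO) / Σ(n_i/√M_i)
= (0.685/√30.01) / (0.685/√30.01 + 1.62/√352.02) = 0.1250/(0.1250 + 0.08634) = 0.592.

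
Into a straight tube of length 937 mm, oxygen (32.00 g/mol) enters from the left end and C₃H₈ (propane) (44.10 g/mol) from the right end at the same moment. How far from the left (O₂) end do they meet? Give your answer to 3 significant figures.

506 mm

Distances travelled in equal time are proportional to diffusion rates, so d_O₂/d_C₃H₈ = √(M_C₃H₈/M_O₂) = √(44.10/32.00) = 1.174.
With d_O₂ + d_C₃H₈ = 937 mm, d_C₃H₈ = 937/(1 + 1.174) = 431.0 mm.
d_O₂ = 937 − 431.0 = 506 mm.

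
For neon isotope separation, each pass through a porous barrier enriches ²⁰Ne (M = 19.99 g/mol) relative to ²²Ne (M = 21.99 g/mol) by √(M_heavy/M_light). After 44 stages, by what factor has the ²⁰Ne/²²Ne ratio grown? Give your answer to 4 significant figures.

Overall factor = α^44 with α = √(21.99/19.99), i.e. (21.99/19.99)^(44/2).
= 1.10005^22 = 8.148.

8.148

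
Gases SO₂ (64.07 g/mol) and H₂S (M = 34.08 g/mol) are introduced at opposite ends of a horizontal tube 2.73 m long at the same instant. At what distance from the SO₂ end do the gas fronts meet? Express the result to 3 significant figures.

1.15 m

The fronts meet when d_SO₂ + d_H₂S = L with d_SO₂/d_H₂S = √(M_H₂S/M_SO₂) (Graham's law). Here √(M_H₂S/M_SO₂) = √(34.08/64.07) = 0.7293.
With d_SO₂ + d_H₂S = 2.73 m, d_H₂S = 2.73/(1 + 0.7293) = 1.579 m.
d_SO₂ = 2.73 − 1.579 = 1.15 m.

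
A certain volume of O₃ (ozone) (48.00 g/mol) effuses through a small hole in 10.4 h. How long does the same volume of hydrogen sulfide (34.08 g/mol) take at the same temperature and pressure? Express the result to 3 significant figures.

8.76 h

Graham's law gives t_H₂S/t_O₃ = √(M_H₂S/M_O₃) = √(34.08/48.00) = √0.7100 = 0.8426.
So the time for H₂S is 10.4 × 0.8426 = 8.76 h.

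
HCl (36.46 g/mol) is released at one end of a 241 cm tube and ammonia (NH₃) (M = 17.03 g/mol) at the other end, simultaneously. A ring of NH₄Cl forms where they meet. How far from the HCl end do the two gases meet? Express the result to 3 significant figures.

Distances travelled in equal time are proportional to diffusion rates, so d_HCl/d_NH₃ = √(M_NH₃/M_HCl) = √(17.03/36.46) = 0.6834.
With d_HCl + d_NH₃ = 241 cm, d_NH₃ = 241/(1 + 0.6834) = 143.2 cm.
d_HCl = 241 − 143.2 = 97.8 cm.

97.8 cm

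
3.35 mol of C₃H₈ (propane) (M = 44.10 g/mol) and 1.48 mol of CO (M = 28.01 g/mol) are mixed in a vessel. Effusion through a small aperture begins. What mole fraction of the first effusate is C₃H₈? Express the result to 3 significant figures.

0.643

The effusion rate of species i is ∝ p_i/√M_i ∝ n_i/√M_i.
Mole fraction of C₃H₈ in the effusate = (n_C₃H₈/√M_C₃H₈) / (n_C₃H₈/√M_C₃H₈ + n_CO/√M_CO)
= (3.35/√44.10) / (3.35/√44.10 + 1.48/√28.01) = 0.5045/(0.5045 + 0.2796) = 0.643.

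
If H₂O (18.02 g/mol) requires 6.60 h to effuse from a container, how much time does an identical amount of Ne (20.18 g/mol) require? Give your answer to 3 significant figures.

From Graham's law, t_Ne/t_H₂O = √(M_Ne/M_H₂O) = √(20.18/18.02) = √1.120 = 1.058.
So the time for Ne is 6.60 × 1.058 = 6.98 h.

6.98 h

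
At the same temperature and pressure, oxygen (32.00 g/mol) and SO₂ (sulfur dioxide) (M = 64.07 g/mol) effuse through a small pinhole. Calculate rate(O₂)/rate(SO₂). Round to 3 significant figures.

1.41

Since effusion rate ∝ 1/√M, rate_O₂/rate_SO₂ = √(M_SO₂/M_O₂) = √(64.07/32.00) = √2.002 = 1.41.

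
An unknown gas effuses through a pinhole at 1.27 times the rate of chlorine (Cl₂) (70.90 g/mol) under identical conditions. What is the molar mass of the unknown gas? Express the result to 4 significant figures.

Graham's law gives rate_X/rate_Cl₂ = √(M_Cl₂/M_X).
1.27 = √(70.90/M_X)
M_X = 70.90 / 1.27² = 70.90 / 1.613 = 43.96 g/mol

43.96 g/mol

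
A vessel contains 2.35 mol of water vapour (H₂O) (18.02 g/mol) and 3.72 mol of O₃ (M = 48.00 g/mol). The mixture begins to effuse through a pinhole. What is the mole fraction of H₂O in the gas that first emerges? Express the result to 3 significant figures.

Rate_i ∝ x_i/√M_i (Graham's law weighted by mole fraction), so the effusate composition follows n_i/√M_i.
So x_H₂O in the escaping gas = (n_H₂O/√M_H₂O) / Σ(n_i/√M_i)
= (2.35/√18.02) / (2.35/√18.02 + 3.72/√48.00) = 0.5536/(0.5536 + 0.5369) = 0.508.

0.508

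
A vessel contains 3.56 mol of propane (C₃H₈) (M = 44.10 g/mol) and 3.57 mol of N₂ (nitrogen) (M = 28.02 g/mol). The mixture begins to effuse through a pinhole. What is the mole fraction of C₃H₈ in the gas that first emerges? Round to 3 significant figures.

Each component's effusion rate ∝ (its partial pressure)·(1/√M) ∝ n_i/√M_i.
Mole fraction of C₃H₈ in the effusate = (n_C₃H₈/√M_C₃H₈) / (n_C₃H₈/√M_C₃H₈ + n_N₂/√M_N₂)
= (3.56/√44.10) / (3.56/√44.10 + 3.57/√28.02) = 0.5361/(0.5361 + 0.6744) = 0.443.

0.443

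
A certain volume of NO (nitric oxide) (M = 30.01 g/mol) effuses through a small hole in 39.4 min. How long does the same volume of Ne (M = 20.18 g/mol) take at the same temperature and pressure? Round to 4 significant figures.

32.31 min

By Graham's law, t_Ne/t_NO = √(M_Ne/M_NO) = √(20.18/30.01) = √0.6724 = 0.8200.
So the time for Ne is 39.4 × 0.8200 = 32.31 min.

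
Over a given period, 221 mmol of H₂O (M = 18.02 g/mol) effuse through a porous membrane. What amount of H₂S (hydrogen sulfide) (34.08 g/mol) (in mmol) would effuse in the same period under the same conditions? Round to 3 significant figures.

161 mmol

Since effusion rate ∝ 1/√M, rate_H₂S/rate_H₂O = √(M_H₂O/M_H₂S) = √(18.02/34.08) = √0.5288 = 0.7272.
So the amount for H₂S is 221 × 0.7272 = 161 mmol.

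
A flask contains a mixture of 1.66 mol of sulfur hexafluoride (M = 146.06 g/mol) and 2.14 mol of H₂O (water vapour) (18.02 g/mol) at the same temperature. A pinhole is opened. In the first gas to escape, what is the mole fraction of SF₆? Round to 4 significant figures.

0.2141

Each component's effusion rate ∝ (its partial pressure)·(1/√M) ∝ n_i/√M_i.
Mole fraction of SF₆ in the effusate = (n_SF₆/√M_SF₆) / (n_SF₆/√M_SF₆ + n_H₂O/√M_H₂O)
= (1.66/√146.06) / (1.66/√146.06 + 2.14/√18.02) = 0.1374/(0.1374 + 0.5041) = 0.2141.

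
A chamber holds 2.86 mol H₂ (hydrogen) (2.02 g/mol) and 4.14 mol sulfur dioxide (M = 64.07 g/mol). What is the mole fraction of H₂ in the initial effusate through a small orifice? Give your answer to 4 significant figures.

Effusion rate of each component ∝ n_i/√M_i (partial pressure × 1/√M).
Mole fraction of H₂ in the effusate = (n_H₂/√M_H₂) / (n_H₂/√M_H₂ + n_SO₂/√M_SO₂)
= (2.86/√2.02) / (2.86/√2.02 + 4.14/√64.07) = 2.012/(2.012 + 0.5172) = 0.7955.

0.7955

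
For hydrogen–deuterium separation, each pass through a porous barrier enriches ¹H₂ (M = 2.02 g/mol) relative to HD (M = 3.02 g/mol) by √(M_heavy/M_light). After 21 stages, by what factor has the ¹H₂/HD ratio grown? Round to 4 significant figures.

Overall factor = α^21 with α = √(3.02/2.02), i.e. (3.02/2.02)^(21/2).
= 1.49505^(21/2) = 68.22.

68.22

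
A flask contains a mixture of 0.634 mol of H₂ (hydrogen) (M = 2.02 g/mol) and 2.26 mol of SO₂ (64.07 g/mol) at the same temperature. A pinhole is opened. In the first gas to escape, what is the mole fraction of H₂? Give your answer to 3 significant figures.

0.612

Each component's effusion rate ∝ (its partial pressure)·(1/√M) ∝ n_i/√M_i.
Mole fraction of H₂ in the effusate = (n_H₂/√M_H₂) / (n_H₂/√M_H₂ + n_SO₂/√M_SO₂)
= (0.634/√2.02) / (0.634/√2.02 + 2.26/√64.07) = 0.4461/(0.4461 + 0.2823) = 0.612.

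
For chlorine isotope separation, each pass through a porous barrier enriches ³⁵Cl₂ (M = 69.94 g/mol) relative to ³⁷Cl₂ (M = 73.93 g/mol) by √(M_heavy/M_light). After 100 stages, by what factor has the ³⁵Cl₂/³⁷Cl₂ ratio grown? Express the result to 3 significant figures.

16.0

Each stage multiplies the ratio by α = √(73.93/69.94), so after 100 stages the overall factor is α^100 = (73.93/69.94)^(100/2).
= 1.05705^50 = 16.0.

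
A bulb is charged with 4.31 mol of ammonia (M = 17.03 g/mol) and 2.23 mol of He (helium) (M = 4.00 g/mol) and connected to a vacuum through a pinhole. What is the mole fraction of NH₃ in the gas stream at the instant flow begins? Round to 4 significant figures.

Each component's effusion rate ∝ (its partial pressure)·(1/√M) ∝ n_i/√M_i.
x_NH₃(eff) = (n_NH₃/√M_NH₃) / (n_NH₃/√M_NH₃ + n_He/√M_He)
= (4.31/√17.03) / (4.31/√17.03 + 2.23/√4.00) = 1.044/(1.044 + 1.115) = 0.4837.

0.4837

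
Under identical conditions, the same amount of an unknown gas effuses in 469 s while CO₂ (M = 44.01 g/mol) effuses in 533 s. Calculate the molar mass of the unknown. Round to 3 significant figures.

34.1 g/mol

From Graham's law, t_X/t_CO₂ = √(M_X/M_CO₂).
469/533 = 0.8799 = √(M_X/44.01)
M_X = 44.01 × 0.8799² = 44.01 × 0.7743 = 34.1 g/mol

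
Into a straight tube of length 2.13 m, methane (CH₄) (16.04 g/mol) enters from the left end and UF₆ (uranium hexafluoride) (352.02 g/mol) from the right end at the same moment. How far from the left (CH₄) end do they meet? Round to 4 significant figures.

Graham's law gives d_CH₄/d_UF₆ = rate_CH₄/rate_UF₆ = √(M_UF₆/M_CH₄) = √(352.02/16.04) = 4.685.
With d_CH₄ + d_UF₆ = 2.13 m, d_UF₆ = 2.13/(1 + 4.685) = 0.3747 m.
d_CH₄ = 2.13 − 0.3747 = 1.755 m.

1.755 m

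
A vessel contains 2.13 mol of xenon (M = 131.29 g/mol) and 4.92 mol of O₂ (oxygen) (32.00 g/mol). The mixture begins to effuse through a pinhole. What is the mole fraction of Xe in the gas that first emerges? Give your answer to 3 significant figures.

0.176

The effusion rate of species i is ∝ p_i/√M_i ∝ n_i/√M_i.
Mole fraction of Xe in the effusate = (n_Xe/√M_Xe) / (n_Xe/√M_Xe + n_O₂/√M_O₂)
= (2.13/√131.29) / (2.13/√131.29 + 4.92/√32.00) = 0.1859/(0.1859 + 0.8697) = 0.176.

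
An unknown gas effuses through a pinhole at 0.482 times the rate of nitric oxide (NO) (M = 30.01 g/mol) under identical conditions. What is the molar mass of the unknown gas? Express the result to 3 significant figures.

By Graham's law, rate_X/rate_NO = √(M_NO/M_X).
0.482 = √(30.01/M_X)
M_X = 30.01 / 0.482² = 30.01 / 0.2323 = 129 g/mol

129 g/mol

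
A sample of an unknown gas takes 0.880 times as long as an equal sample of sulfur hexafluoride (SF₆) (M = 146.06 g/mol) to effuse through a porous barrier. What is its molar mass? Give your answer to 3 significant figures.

113 g/mol

Since effusion rate ∝ 1/√M, t_X/t_SF₆ = √(M_X/M_SF₆).
0.880 = √(M_X/146.06)
M_X = 146.06 × 0.880² = 146.06 × 0.7744 = 113 g/mol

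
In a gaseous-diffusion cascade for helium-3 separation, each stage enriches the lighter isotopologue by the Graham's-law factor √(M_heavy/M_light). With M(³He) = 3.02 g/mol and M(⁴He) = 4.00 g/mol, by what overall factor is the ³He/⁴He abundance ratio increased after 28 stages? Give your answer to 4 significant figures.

The single-stage factor is √(M_heavy/M_light), so 28 stages give [√(4.00/3.02)]^28 = (4.00/3.02)^(28/2).
= 1.32450^14 = 51.14.

51.14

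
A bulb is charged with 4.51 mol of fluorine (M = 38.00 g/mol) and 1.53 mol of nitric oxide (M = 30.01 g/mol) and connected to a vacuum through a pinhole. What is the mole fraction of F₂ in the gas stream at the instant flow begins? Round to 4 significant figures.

0.7237

Each component's effusion rate ∝ (its partial pressure)·(1/√M) ∝ n_i/√M_i.
x_F₂(eff) = (n_F₂/√M_F₂) / (n_F₂/√M_F₂ + n_NO/√M_NO)
= (4.51/√38.00) / (4.51/√38.00 + 1.53/√30.01) = 0.7316/(0.7316 + 0.2793) = 0.7237.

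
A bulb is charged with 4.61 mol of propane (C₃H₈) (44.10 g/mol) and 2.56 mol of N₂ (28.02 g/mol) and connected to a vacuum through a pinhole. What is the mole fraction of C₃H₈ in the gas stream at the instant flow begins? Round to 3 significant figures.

0.589

The effusion rate of species i is ∝ p_i/√M_i ∝ n_i/√M_i.
x_C₃H₈(eff) = (n_C₃H₈/√M_C₃H₈) / (n_C₃H₈/√M_C₃H₈ + n_N₂/√M_N₂)
= (4.61/√44.10) / (4.61/√44.10 + 2.56/√28.02) = 0.6942/(0.6942 + 0.4836) = 0.589.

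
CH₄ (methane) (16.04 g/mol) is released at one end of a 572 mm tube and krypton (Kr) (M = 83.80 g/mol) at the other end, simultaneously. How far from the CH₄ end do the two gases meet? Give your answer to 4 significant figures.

397.9 mm

The fronts meet when d_CH₄ + d_Kr = L with d_CH₄/d_Kr = √(M_Kr/M_CH₄) (Graham's law). Here √(M_Kr/M_CH₄) = √(83.80/16.04) = 2.286.
With d_CH₄ + d_Kr = 572 mm, d_Kr = 572/(1 + 2.286) = 174.1 mm.
d_CH₄ = 572 − 174.1 = 397.9 mm.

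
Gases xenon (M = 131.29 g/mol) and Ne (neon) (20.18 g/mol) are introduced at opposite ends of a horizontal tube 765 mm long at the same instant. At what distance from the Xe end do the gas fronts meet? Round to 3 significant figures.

215 mm

In equal time, each gas travels a distance ∝ its rate ∝ 1/√M, so d_Xe/d_Ne = √(M_Ne/M_Xe) = √(20.18/131.29) = 0.3921.
With d_Xe + d_Ne = 765 mm, d_Ne = 765/(1 + 0.3921) = 549.5 mm.
d_Xe = 765 − 549.5 = 215 mm.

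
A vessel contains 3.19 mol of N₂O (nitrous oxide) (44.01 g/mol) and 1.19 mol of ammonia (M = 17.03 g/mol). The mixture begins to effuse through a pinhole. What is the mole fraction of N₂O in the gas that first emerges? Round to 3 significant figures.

0.625

Rate_i ∝ x_i/√M_i (Graham's law weighted by mole fraction), so the effusate composition follows n_i/√M_i.
So x_N₂O in the escaping gas = (n_N₂O/√M_N₂O) / Σ(n_i/√M_i)
= (3.19/√44.01) / (3.19/√44.01 + 1.19/√17.03) = 0.4809/(0.4809 + 0.2884) = 0.625.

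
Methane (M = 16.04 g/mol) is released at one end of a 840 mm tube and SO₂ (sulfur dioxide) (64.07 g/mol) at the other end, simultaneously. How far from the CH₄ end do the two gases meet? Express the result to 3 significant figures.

The fronts meet when d_CH₄ + d_SO₂ = L with d_CH₄/d_SO₂ = √(M_SO₂/M_CH₄) (Graham's law). Here √(M_SO₂/M_CH₄) = √(64.07/16.04) = 1.999.
With d_CH₄ + d_SO₂ = 840 mm, d_SO₂ = 840/(1 + 1.999) = 280.1 mm.
d_CH₄ = 840 − 280.1 = 560 mm.

560 mm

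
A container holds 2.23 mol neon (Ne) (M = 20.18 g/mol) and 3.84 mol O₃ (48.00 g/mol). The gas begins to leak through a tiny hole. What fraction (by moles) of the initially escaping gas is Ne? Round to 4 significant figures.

0.4725

The effusion rate of species i is ∝ p_i/√M_i ∝ n_i/√M_i.
x_Ne(eff) = (n_Ne/√M_Ne) / (n_Ne/√M_Ne + n_O₃/√M_O₃)
= (2.23/√20.18) / (2.23/√20.18 + 3.84/√48.00) = 0.4964/(0.4964 + 0.5543) = 0.4725.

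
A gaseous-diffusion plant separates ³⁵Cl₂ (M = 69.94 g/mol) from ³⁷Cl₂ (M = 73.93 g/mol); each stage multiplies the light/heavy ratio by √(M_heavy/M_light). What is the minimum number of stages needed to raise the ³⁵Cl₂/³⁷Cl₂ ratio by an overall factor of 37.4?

Per stage α = (73.93/69.94)^(1/2) = 1.05705^0.5, giving ln α = 0.02774.
Need α^N ≥ 37.4 ⇒ N ≥ ln(37.4) / ln α = 3.622 / 0.02774 = 130.56.
So at least 131 stages are needed.

131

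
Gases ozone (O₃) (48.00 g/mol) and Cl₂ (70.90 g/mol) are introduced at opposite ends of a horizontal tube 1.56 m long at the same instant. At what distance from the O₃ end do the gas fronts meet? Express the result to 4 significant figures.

The fronts meet when d_O₃ + d_Cl₂ = L with d_O₃/d_Cl₂ = √(M_Cl₂/M_O₃) (Graham's law). Here √(M_Cl₂/M_O₃) = √(70.90/48.00) = 1.215.
With d_O₃ + d_Cl₂ = 1.56 m, d_Cl₂ = 1.56/(1 + 1.215) = 0.7042 m.
d_O₃ = 1.56 − 0.7042 = 0.8558 m.

0.8558 m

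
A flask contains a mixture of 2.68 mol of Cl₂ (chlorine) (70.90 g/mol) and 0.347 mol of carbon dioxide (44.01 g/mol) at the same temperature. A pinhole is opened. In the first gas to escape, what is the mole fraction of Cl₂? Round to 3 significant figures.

Rate_i ∝ x_i/√M_i (Graham's law weighted by mole fraction), so the effusate composition follows n_i/√M_i.
x_Cl₂(eff) = (n_Cl₂/√M_Cl₂) / (n_Cl₂/√M_Cl₂ + n_CO₂/√M_CO₂)
= (2.68/√70.90) / (2.68/√70.90 + 0.347/√44.01) = 0.3183/(0.3183 + 0.05231) = 0.859.

0.859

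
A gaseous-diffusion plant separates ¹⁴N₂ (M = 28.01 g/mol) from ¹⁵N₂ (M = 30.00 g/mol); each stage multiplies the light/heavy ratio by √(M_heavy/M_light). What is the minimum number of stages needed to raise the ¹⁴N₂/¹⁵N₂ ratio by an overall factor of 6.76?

56

With α = √(30.00/28.01) per stage, ln α = ½ ln(1.07105) = 0.03432.
Need α^N ≥ 6.76 ⇒ N ≥ ln(6.76) / ln α = 1.911 / 0.03432 = 55.69.
Minimum whole number of stages: N = 56.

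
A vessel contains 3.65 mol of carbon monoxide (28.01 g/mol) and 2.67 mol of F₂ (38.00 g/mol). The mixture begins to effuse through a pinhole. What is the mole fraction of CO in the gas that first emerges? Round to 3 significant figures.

0.614

Effusion rate of each component ∝ n_i/√M_i (partial pressure × 1/√M).
So x_CO in the escaping gas = (n_CO/√M_CO) / Σ(n_i/√M_i)
= (3.65/√28.01) / (3.65/√28.01 + 2.67/√38.00) = 0.6897/(0.6897 + 0.4331) = 0.614.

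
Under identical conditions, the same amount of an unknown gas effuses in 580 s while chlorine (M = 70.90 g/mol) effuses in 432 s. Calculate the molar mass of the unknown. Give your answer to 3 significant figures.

128 g/mol

Using Graham's law: t_X/t_Cl₂ = √(M_X/M_Cl₂).
580/432 = 1.343 = √(M_X/70.90)
M_X = 70.90 × 1.343² = 70.90 × 1.803 = 128 g/mol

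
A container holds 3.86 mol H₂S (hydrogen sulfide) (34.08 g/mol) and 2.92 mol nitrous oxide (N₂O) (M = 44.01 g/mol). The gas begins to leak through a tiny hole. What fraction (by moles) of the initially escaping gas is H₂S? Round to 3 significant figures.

Rate_i ∝ x_i/√M_i (Graham's law weighted by mole fraction), so the effusate composition follows n_i/√M_i.
So x_H₂S in the escaping gas = (n_H₂S/√M_H₂S) / Σ(n_i/√M_i)
= (3.86/√34.08) / (3.86/√34.08 + 2.92/√44.01) = 0.6612/(0.6612 + 0.4402) = 0.600.

0.600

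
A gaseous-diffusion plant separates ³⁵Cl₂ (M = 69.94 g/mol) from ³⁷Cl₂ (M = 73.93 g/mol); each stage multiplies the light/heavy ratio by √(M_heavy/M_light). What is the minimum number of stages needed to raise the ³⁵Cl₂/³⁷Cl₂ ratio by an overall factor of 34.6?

128

Per stage α = (73.93/69.94)^(1/2) = 1.05705^0.5, giving ln α = 0.02774.
Need α^N ≥ 34.6 ⇒ N ≥ ln(34.6) / ln α = 3.544 / 0.02774 = 127.75.
Rounding up, N = 128 stages.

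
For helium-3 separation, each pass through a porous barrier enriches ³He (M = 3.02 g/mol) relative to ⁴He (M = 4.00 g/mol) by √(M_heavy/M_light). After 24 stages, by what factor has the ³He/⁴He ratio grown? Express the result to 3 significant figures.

Each stage multiplies the ratio by α = √(4.00/3.02), so after 24 stages the overall factor is α^24 = (4.00/3.02)^(24/2).
= 1.32450^12 = 29.1.

29.1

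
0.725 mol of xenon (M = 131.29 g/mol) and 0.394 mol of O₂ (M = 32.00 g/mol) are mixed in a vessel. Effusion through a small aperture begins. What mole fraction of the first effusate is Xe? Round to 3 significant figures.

0.476

The effusion rate of species i is ∝ p_i/√M_i ∝ n_i/√M_i.
So x_Xe in the escaping gas = (n_Xe/√M_Xe) / Σ(n_i/√M_i)
= (0.725/√131.29) / (0.725/√131.29 + 0.394/√32.00) = 0.06327/(0.06327 + 0.06965) = 0.476.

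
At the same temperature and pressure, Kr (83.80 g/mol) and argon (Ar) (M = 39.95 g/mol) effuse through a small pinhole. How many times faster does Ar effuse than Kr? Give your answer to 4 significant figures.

From Graham's law, rate_Ar/rate_Kr = √(M_Kr/M_Ar) = √(83.80/39.95) = √2.098 = 1.448.

1.448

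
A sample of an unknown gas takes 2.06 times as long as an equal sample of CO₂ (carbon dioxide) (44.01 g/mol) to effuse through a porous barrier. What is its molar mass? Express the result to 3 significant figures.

187 g/mol

Using Graham's law: t_X/t_CO₂ = √(M_X/M_CO₂).
2.06 = √(M_X/44.01)
M_X = 44.01 × 2.06² = 44.01 × 4.244 = 187 g/mol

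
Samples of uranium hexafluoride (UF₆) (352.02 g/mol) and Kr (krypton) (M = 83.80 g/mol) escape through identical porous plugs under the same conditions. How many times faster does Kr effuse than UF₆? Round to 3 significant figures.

2.05

Since effusion rate ∝ 1/√M, rate_Kr/rate_UF₆ = √(M_UF₆/M_Kr) = √(352.02/83.80) = √4.201 = 2.05.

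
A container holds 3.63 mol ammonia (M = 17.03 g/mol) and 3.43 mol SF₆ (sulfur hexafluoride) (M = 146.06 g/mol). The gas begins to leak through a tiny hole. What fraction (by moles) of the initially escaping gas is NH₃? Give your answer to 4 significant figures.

0.7561

Rate_i ∝ x_i/√M_i (Graham's law weighted by mole fraction), so the effusate composition follows n_i/√M_i.
Mole fraction of NH₃ in the effusate = (n_NH₃/√M_NH₃) / (n_NH₃/√M_NH₃ + n_SF₆/√M_SF₆)
= (3.63/√17.03) / (3.63/√17.03 + 3.43/√146.06) = 0.8796/(0.8796 + 0.2838) = 0.7561.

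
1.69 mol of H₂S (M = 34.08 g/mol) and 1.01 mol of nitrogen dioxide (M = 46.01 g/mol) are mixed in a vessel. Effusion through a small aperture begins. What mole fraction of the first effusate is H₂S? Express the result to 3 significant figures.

Each component's effusion rate ∝ (its partial pressure)·(1/√M) ∝ n_i/√M_i.
x_H₂S(eff) = (n_H₂S/√M_H₂S) / (n_H₂S/√M_H₂S + n_NO₂/√M_NO₂)
= (1.69/√34.08) / (1.69/√34.08 + 1.01/√46.01) = 0.2895/(0.2895 + 0.1489) = 0.660.

0.660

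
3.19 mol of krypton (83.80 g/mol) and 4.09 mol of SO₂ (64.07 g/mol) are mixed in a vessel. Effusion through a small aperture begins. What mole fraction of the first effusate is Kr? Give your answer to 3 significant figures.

The effusion rate of species i is ∝ p_i/√M_i ∝ n_i/√M_i.
Mole fraction of Kr in the effusate = (n_Kr/√M_Kr) / (n_Kr/√M_Kr + n_SO₂/√M_SO₂)
= (3.19/√83.80) / (3.19/√83.80 + 4.09/√64.07) = 0.3485/(0.3485 + 0.5110) = 0.405.

0.405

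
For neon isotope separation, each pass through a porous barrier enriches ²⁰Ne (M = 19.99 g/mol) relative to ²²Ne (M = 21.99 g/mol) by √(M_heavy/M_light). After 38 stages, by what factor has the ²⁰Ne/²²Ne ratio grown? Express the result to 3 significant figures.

6.12

Each stage multiplies the ratio by α = √(21.99/19.99), so after 38 stages the overall factor is α^38 = (21.99/19.99)^(38/2).
= 1.10005^19 = 6.12.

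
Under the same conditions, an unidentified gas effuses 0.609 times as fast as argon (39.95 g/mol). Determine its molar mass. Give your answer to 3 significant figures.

Using Graham's law: rate_X/rate_Ar = √(M_Ar/M_X).
0.609 = √(39.95/M_X)
M_X = 39.95 / 0.609² = 39.95 / 0.3709 = 108 g/mol

108 g/mol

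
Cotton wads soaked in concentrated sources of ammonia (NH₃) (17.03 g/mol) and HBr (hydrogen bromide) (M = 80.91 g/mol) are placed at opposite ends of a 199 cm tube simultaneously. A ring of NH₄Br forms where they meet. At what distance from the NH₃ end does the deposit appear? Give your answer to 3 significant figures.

136 cm

Distances travelled in equal time are proportional to diffusion rates, so d_NH₃/d_HBr = √(M_HBr/M_NH₃) = √(80.91/17.03) = 2.180.
With d_NH₃ + d_HBr = 199 cm, d_HBr = 199/(1 + 2.180) = 62.58 cm.
d_NH₃ = 199 − 62.58 = 136 cm.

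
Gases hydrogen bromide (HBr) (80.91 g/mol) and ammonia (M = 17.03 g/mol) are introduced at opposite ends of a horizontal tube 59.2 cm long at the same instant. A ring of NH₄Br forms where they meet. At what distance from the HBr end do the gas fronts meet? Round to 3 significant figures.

Graham's law gives d_HBr/d_NH₃ = rate_HBr/rate_NH₃ = √(M_NH₃/M_HBr) = √(17.03/80.91) = 0.4588.
With d_HBr + d_NH₃ = 59.2 cm, d_NH₃ = 59.2/(1 + 0.4588) = 40.58 cm.
d_HBr = 59.2 − 40.58 = 18.6 cm.

18.6 cm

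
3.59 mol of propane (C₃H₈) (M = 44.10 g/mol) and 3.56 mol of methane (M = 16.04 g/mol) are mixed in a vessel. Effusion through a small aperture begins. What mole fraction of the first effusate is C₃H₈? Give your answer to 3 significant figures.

0.378

The effusion rate of species i is ∝ p_i/√M_i ∝ n_i/√M_i.
Mole fraction of C₃H₈ in the effusate = (n_C₃H₈/√M_C₃H₈) / (n_C₃H₈/√M_C₃H₈ + n_CH₄/√M_CH₄)
= (3.59/√44.10) / (3.59/√44.10 + 3.56/√16.04) = 0.5406/(0.5406 + 0.8889) = 0.378.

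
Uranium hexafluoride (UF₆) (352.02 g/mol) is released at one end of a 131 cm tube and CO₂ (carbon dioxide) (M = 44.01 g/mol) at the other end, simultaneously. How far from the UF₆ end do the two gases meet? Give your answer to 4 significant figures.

Distances travelled in equal time are proportional to diffusion rates, so d_UF₆/d_CO₂ = √(M_CO₂/M_UF₆) = √(44.01/352.02) = 0.3536.
With d_UF₆ + d_CO₂ = 131 cm, d_CO₂ = 131/(1 + 0.3536) = 96.78 cm.
d_UF₆ = 131 − 96.78 = 34.22 cm.

34.22 cm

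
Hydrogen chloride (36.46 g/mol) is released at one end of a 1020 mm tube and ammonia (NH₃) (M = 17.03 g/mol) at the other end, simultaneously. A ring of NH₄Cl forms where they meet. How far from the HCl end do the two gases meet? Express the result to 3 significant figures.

Graham's law gives d_HCl/d_NH₃ = rate_HCl/rate_NH₃ = √(M_NH₃/M_HCl) = √(17.03/36.46) = 0.6834.
With d_HCl + d_NH₃ = 1020 mm, d_NH₃ = 1020/(1 + 0.6834) = 605.9 mm.
d_HCl = 1020 − 605.9 = 414 mm.

414 mm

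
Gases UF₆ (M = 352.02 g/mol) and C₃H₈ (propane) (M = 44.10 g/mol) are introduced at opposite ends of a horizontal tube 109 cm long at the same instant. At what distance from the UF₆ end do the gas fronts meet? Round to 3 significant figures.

In equal time, each gas travels a distance ∝ its rate ∝ 1/√M, so d_UF₆/d_C₃H₈ = √(M_C₃H₈/M_UF₆) = √(44.10/352.02) = 0.3539.
With d_UF₆ + d_C₃H₈ = 109 cm, d_C₃H₈ = 109/(1 + 0.3539) = 80.51 cm.
d_UF₆ = 109 − 80.51 = 28.5 cm.

28.5 cm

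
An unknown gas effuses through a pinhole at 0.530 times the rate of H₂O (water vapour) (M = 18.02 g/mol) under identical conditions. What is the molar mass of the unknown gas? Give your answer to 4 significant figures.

64.15 g/mol

Graham's law gives rate_X/rate_H₂O = √(M_H₂O/M_X).
0.530 = √(18.02/M_X)
M_X = 18.02 / 0.530² = 18.02 / 0.2809 = 64.15 g/mol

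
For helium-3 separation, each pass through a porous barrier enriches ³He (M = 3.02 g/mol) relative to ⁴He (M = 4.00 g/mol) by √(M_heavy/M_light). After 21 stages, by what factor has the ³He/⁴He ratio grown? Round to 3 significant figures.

19.1

After 21 stages the ratio has grown by (√(4.00/3.02))^21 = (4.00/3.02)^(21/2).
= 1.32450^(21/2) = 19.1.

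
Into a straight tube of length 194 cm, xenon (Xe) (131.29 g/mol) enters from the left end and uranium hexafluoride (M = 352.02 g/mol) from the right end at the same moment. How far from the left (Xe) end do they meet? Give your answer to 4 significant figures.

120.4 cm

The fronts meet when d_Xe + d_UF₆ = L with d_Xe/d_UF₆ = √(M_UF₆/M_Xe) (Graham's law). Here √(M_UF₆/M_Xe) = √(352.02/131.29) = 1.637.
With d_Xe + d_UF₆ = 194 cm, d_UF₆ = 194/(1 + 1.637) = 73.56 cm.
d_Xe = 194 − 73.56 = 120.4 cm.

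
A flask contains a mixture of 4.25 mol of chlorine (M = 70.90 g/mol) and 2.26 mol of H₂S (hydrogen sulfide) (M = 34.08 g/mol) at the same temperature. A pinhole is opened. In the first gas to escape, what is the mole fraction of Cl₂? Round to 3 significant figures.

The effusion rate of species i is ∝ p_i/√M_i ∝ n_i/√M_i.
So x_Cl₂ in the escaping gas = (n_Cl₂/√M_Cl₂) / Σ(n_i/√M_i)
= (4.25/√70.90) / (4.25/√70.90 + 2.26/√34.08) = 0.5047/(0.5047 + 0.3871) = 0.566.

0.566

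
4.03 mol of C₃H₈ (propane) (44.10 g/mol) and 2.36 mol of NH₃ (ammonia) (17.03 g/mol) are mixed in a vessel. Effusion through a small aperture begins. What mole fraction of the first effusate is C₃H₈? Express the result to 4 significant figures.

0.5148

Effusion rate of each component ∝ n_i/√M_i (partial pressure × 1/√M).
Mole fraction of C₃H₈ in the effusate = (n_C₃H₈/√M_C₃H₈) / (n_C₃H₈/√M_C₃H₈ + n_NH₃/√M_NH₃)
= (4.03/√44.10) / (4.03/√44.10 + 2.36/√17.03) = 0.6069/(0.6069 + 0.5719) = 0.5148.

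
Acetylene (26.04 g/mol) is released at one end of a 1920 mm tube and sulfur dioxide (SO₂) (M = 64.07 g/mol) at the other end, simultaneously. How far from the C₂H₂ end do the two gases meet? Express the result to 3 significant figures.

1170 mm

The fronts meet when d_C₂H₂ + d_SO₂ = L with d_C₂H₂/d_SO₂ = √(M_SO₂/M_C₂H₂) (Graham's law). Here √(M_SO₂/M_C₂H₂) = √(64.07/26.04) = 1.569.
With d_C₂H₂ + d_SO₂ = 1920 mm, d_SO₂ = 1920/(1 + 1.569) = 747.5 mm.
d_C₂H₂ = 1920 − 747.5 = 1170 mm.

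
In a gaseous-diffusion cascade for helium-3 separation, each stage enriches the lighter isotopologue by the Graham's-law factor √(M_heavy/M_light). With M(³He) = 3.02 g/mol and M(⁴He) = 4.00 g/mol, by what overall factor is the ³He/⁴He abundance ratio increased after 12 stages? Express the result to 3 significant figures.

5.40

After 12 stages the ratio has grown by (√(4.00/3.02))^12 = (4.00/3.02)^(12/2).
= 1.32450^6 = 5.40.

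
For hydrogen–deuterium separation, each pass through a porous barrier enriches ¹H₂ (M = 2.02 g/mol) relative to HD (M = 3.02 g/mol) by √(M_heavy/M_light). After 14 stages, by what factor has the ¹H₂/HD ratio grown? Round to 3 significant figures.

16.7

Each stage multiplies the ratio by α = √(3.02/2.02), so after 14 stages the overall factor is α^14 = (3.02/2.02)^(14/2).
= 1.49505^7 = 16.7.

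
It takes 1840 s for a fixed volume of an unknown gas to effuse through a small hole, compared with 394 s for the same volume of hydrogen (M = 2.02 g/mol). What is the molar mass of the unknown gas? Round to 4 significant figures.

44.05 g/mol

Graham's law gives t_X/t_H₂ = √(M_X/M_H₂).
1840/394 = 4.670 = √(M_X/2.02)
M_X = 2.02 × 4.670² = 2.02 × 21.81 = 44.05 g/mol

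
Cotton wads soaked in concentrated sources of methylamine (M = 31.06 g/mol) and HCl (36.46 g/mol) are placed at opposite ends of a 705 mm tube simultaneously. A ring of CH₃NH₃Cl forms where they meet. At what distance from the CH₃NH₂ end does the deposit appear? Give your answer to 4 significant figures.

The fronts meet when d_CH₃NH₂ + d_HCl = L with d_CH₃NH₂/d_HCl = √(M_HCl/M_CH₃NH₂) (Graham's law). Here √(M_HCl/M_CH₃NH₂) = √(36.46/31.06) = 1.083.
With d_CH₃NH₂ + d_HCl = 705 mm, d_HCl = 705/(1 + 1.083) = 338.4 mm.
d_CH₃NH₂ = 705 − 338.4 = 366.6 mm.

366.6 mm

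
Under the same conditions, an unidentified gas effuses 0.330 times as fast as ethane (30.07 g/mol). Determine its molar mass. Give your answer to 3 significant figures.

By Graham's law, rate_X/rate_C₂H₆ = √(M_C₂H₆/M_X).
0.330 = √(30.07/M_X)
M_X = 30.07 / 0.330² = 30.07 / 0.1089 = 276 g/mol

276 g/mol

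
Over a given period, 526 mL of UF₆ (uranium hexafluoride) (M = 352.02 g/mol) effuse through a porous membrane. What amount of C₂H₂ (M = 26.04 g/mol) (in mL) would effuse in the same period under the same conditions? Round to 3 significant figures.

1930 mL

Since effusion rate ∝ 1/√M, rate_C₂H₂/rate_UF₆ = √(M_UF₆/M_C₂H₂) = √(352.02/26.04) = √13.52 = 3.677.
So the volume for C₂H₂ is 526 × 3.677 = 1930 mL.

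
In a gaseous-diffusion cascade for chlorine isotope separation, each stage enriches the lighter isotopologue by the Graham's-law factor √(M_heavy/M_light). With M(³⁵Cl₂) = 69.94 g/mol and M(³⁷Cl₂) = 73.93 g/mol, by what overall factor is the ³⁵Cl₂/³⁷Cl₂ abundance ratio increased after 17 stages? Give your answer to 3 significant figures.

The single-stage factor is √(M_heavy/M_light), so 17 stages give [√(73.93/69.94)]^17 = (73.93/69.94)^(17/2).
= 1.05705^(17/2) = 1.60.

1.60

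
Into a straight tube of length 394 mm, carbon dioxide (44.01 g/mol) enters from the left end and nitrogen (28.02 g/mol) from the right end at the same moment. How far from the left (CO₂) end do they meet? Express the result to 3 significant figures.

In equal time, each gas travels a distance ∝ its rate ∝ 1/√M, so d_CO₂/d_N₂ = √(M_N₂/M_CO₂) = √(28.02/44.01) = 0.7979.
With d_CO₂ + d_N₂ = 394 mm, d_N₂ = 394/(1 + 0.7979) = 219.1 mm.
d_CO₂ = 394 − 219.1 = 175 mm.

175 mm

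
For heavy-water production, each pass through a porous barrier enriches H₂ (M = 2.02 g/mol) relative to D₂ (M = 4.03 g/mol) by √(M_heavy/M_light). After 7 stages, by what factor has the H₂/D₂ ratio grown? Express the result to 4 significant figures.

Overall factor = α^7 with α = √(4.03/2.02), i.e. (4.03/2.02)^(7/2).
= 1.99505^(7/2) = 11.22.

11.22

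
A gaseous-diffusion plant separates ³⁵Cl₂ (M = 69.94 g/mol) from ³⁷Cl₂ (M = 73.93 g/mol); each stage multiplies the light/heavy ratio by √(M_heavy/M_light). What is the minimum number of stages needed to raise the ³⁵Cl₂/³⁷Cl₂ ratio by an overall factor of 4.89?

Single-stage factor α = √(73.93/69.94), so ln α = ½ ln(1.05705) = 0.02774.
Need α^N ≥ 4.89 ⇒ N ≥ ln(4.89) / ln α = 1.587 / 0.02774 = 57.22.
Rounding up, N = 58 stages.

58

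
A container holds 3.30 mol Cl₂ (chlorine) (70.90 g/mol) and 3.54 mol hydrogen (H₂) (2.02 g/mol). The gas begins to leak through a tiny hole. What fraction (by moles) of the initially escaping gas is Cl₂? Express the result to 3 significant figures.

Each component's effusion rate ∝ (its partial pressure)·(1/√M) ∝ n_i/√M_i.
Mole fraction of Cl₂ in the effusate = (n_Cl₂/√M_Cl₂) / (n_Cl₂/√M_Cl₂ + n_H₂/√M_H₂)
= (3.30/√70.90) / (3.30/√70.90 + 3.54/√2.02) = 0.3919/(0.3919 + 2.491) = 0.136.

0.136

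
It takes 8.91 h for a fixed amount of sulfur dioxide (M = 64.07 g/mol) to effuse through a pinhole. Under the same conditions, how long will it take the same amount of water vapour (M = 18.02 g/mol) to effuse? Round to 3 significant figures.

4.73 h

Since effusion rate ∝ 1/√M, t_H₂O/t_SO₂ = √(M_H₂O/M_SO₂) = √(18.02/64.07) = √0.2813 = 0.5303.
So the time for H₂O is 8.91 × 0.5303 = 4.73 h.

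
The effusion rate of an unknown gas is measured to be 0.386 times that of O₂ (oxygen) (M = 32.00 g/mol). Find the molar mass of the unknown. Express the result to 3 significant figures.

Using Graham's law: rate_X/rate_O₂ = √(M_O₂/M_X).
0.386 = √(32.00/M_X)
M_X = 32.00 / 0.386² = 32.00 / 0.1490 = 215 g/mol

215 g/mol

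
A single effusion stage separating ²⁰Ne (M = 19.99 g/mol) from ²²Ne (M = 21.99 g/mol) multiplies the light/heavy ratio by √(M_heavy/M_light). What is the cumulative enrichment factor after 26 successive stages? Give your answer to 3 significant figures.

3.45

The single-stage factor is √(M_heavy/M_light), so 26 stages give [√(21.99/19.99)]^26 = (21.99/19.99)^(26/2).
= 1.10005^13 = 3.45.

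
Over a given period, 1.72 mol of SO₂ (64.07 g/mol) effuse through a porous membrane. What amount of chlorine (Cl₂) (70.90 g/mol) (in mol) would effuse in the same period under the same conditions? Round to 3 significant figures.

1.64 mol

By Graham's law, rate_Cl₂/rate_SO₂ = √(M_SO₂/M_Cl₂) = √(64.07/70.90) = √0.9037 = 0.9506.
So the amount for Cl₂ is 1.72 × 0.9506 = 1.64 mol.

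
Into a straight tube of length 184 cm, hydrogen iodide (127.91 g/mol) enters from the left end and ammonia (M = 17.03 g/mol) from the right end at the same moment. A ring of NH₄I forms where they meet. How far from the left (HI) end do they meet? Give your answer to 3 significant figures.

Distances travelled in equal time are proportional to diffusion rates, so d_HI/d_NH₃ = √(M_NH₃/M_HI) = √(17.03/127.91) = 0.3649.
With d_HI + d_NH₃ = 184 cm, d_NH₃ = 184/(1 + 0.3649) = 134.8 cm.
d_HI = 184 − 134.8 = 49.2 cm.

49.2 cm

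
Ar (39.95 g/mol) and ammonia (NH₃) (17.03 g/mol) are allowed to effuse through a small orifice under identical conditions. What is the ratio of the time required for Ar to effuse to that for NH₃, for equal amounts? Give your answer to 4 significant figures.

1.532

Graham's law gives t_Ar/t_NH₃ = √(M_Ar/M_NH₃) = √(39.95/17.03) = √2.346 = 1.532.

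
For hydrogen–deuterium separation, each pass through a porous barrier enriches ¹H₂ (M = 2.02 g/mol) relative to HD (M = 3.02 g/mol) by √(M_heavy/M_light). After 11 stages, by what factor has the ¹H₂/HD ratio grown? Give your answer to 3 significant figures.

Each stage multiplies the ratio by α = √(3.02/2.02), so after 11 stages the overall factor is α^11 = (3.02/2.02)^(11/2).
= 1.49505^(11/2) = 9.13.

9.13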